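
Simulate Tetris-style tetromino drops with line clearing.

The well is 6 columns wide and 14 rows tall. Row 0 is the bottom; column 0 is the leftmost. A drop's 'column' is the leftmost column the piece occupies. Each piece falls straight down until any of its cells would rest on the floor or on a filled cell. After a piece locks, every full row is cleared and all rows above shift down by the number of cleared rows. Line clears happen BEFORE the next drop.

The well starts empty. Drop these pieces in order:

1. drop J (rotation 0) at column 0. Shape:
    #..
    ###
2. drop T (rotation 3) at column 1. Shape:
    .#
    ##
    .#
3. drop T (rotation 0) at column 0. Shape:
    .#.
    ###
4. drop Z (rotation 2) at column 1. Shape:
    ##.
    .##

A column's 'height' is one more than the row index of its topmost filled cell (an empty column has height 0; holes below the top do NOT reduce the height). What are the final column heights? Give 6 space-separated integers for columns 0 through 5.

Drop 1: J rot0 at col 0 lands with bottom-row=0; cleared 0 line(s) (total 0); column heights now [2 1 1 0 0 0], max=2
Drop 2: T rot3 at col 1 lands with bottom-row=1; cleared 0 line(s) (total 0); column heights now [2 3 4 0 0 0], max=4
Drop 3: T rot0 at col 0 lands with bottom-row=4; cleared 0 line(s) (total 0); column heights now [5 6 5 0 0 0], max=6
Drop 4: Z rot2 at col 1 lands with bottom-row=5; cleared 0 line(s) (total 0); column heights now [5 7 7 6 0 0], max=7

Answer: 5 7 7 6 0 0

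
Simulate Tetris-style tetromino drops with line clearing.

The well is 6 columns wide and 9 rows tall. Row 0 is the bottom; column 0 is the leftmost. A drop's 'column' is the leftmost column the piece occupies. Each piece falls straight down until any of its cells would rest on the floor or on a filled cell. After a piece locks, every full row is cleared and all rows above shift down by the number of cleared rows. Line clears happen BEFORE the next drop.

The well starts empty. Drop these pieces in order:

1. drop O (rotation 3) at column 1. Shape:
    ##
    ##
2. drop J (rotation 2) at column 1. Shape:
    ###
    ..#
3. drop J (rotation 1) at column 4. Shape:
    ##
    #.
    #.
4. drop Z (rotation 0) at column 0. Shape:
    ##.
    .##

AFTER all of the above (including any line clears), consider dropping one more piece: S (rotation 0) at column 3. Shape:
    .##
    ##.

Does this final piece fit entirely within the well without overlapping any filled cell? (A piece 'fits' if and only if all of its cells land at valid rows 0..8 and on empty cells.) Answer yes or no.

Drop 1: O rot3 at col 1 lands with bottom-row=0; cleared 0 line(s) (total 0); column heights now [0 2 2 0 0 0], max=2
Drop 2: J rot2 at col 1 lands with bottom-row=1; cleared 0 line(s) (total 0); column heights now [0 3 3 3 0 0], max=3
Drop 3: J rot1 at col 4 lands with bottom-row=0; cleared 0 line(s) (total 0); column heights now [0 3 3 3 3 3], max=3
Drop 4: Z rot0 at col 0 lands with bottom-row=3; cleared 0 line(s) (total 0); column heights now [5 5 4 3 3 3], max=5
Test piece S rot0 at col 3 (width 3): heights before test = [5 5 4 3 3 3]; fits = True

Answer: yes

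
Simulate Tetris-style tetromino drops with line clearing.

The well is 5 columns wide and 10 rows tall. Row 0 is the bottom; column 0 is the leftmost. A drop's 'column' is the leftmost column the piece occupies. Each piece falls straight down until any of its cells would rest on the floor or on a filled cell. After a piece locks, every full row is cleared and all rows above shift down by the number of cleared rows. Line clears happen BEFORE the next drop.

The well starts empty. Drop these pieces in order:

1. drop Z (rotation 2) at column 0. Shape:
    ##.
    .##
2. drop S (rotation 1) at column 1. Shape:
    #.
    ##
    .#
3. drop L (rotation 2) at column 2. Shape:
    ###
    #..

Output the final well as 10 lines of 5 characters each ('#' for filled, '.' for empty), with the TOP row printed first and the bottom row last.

Answer: .....
.....
.....
.....
.....
..###
.##..
.##..
###..
.##..

Derivation:
Drop 1: Z rot2 at col 0 lands with bottom-row=0; cleared 0 line(s) (total 0); column heights now [2 2 1 0 0], max=2
Drop 2: S rot1 at col 1 lands with bottom-row=1; cleared 0 line(s) (total 0); column heights now [2 4 3 0 0], max=4
Drop 3: L rot2 at col 2 lands with bottom-row=3; cleared 0 line(s) (total 0); column heights now [2 4 5 5 5], max=5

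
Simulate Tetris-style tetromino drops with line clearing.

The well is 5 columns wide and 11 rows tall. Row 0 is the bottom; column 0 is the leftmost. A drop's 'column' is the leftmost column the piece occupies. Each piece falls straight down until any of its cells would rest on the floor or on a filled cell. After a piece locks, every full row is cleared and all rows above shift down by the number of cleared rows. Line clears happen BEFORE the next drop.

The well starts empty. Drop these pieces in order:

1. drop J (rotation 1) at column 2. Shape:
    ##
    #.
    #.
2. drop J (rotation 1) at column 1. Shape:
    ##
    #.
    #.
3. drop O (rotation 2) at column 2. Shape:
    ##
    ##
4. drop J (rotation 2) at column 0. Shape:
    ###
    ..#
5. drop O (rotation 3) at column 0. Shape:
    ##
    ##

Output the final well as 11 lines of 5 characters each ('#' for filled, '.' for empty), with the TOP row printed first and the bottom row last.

Drop 1: J rot1 at col 2 lands with bottom-row=0; cleared 0 line(s) (total 0); column heights now [0 0 3 3 0], max=3
Drop 2: J rot1 at col 1 lands with bottom-row=1; cleared 0 line(s) (total 0); column heights now [0 4 4 3 0], max=4
Drop 3: O rot2 at col 2 lands with bottom-row=4; cleared 0 line(s) (total 0); column heights now [0 4 6 6 0], max=6
Drop 4: J rot2 at col 0 lands with bottom-row=6; cleared 0 line(s) (total 0); column heights now [8 8 8 6 0], max=8
Drop 5: O rot3 at col 0 lands with bottom-row=8; cleared 0 line(s) (total 0); column heights now [10 10 8 6 0], max=10

Answer: .....
##...
##...
###..
..#..
..##.
..##.
.##..
.###.
.##..
..#..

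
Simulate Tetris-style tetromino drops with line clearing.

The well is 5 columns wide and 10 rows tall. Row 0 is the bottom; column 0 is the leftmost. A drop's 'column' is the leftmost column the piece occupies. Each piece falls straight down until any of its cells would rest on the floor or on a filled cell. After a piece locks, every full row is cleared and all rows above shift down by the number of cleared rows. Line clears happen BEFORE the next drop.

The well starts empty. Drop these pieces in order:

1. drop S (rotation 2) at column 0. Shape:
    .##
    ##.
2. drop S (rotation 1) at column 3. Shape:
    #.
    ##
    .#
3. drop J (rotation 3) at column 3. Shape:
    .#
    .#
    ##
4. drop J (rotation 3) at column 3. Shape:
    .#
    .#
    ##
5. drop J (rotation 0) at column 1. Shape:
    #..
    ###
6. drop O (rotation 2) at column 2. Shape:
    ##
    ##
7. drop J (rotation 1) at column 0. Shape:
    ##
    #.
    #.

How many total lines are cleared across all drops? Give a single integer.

Answer: 2

Derivation:
Drop 1: S rot2 at col 0 lands with bottom-row=0; cleared 0 line(s) (total 0); column heights now [1 2 2 0 0], max=2
Drop 2: S rot1 at col 3 lands with bottom-row=0; cleared 0 line(s) (total 0); column heights now [1 2 2 3 2], max=3
Drop 3: J rot3 at col 3 lands with bottom-row=3; cleared 0 line(s) (total 0); column heights now [1 2 2 4 6], max=6
Drop 4: J rot3 at col 3 lands with bottom-row=6; cleared 0 line(s) (total 0); column heights now [1 2 2 7 9], max=9
Drop 5: J rot0 at col 1 lands with bottom-row=7; cleared 0 line(s) (total 0); column heights now [1 9 8 8 9], max=9
Drop 6: O rot2 at col 2 lands with bottom-row=8; cleared 0 line(s) (total 0); column heights now [1 9 10 10 9], max=10
Drop 7: J rot1 at col 0 lands with bottom-row=7; cleared 2 line(s) (total 2); column heights now [8 8 8 8 7], max=8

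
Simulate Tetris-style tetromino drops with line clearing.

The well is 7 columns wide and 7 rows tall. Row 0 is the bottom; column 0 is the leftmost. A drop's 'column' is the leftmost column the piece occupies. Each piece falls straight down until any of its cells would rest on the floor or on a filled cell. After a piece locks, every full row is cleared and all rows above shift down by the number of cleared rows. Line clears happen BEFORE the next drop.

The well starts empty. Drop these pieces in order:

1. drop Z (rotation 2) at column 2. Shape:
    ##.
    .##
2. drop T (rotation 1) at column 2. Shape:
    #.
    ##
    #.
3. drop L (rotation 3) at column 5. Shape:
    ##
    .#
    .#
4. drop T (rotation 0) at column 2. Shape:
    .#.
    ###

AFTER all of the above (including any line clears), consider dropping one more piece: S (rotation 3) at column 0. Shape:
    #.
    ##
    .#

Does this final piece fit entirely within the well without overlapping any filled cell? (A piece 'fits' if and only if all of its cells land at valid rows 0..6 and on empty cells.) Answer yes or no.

Drop 1: Z rot2 at col 2 lands with bottom-row=0; cleared 0 line(s) (total 0); column heights now [0 0 2 2 1 0 0], max=2
Drop 2: T rot1 at col 2 lands with bottom-row=2; cleared 0 line(s) (total 0); column heights now [0 0 5 4 1 0 0], max=5
Drop 3: L rot3 at col 5 lands with bottom-row=0; cleared 0 line(s) (total 0); column heights now [0 0 5 4 1 3 3], max=5
Drop 4: T rot0 at col 2 lands with bottom-row=5; cleared 0 line(s) (total 0); column heights now [0 0 6 7 6 3 3], max=7
Test piece S rot3 at col 0 (width 2): heights before test = [0 0 6 7 6 3 3]; fits = True

Answer: yes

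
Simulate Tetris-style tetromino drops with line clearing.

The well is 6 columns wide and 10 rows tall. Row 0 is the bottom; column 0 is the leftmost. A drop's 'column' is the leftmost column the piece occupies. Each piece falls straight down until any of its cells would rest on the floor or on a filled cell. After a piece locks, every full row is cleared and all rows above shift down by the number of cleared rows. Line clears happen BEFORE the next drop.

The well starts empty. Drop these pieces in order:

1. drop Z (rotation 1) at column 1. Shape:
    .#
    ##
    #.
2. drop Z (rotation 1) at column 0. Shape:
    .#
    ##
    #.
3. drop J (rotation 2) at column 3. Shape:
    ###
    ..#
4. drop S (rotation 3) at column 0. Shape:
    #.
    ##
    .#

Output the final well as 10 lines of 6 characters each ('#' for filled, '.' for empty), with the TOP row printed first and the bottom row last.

Drop 1: Z rot1 at col 1 lands with bottom-row=0; cleared 0 line(s) (total 0); column heights now [0 2 3 0 0 0], max=3
Drop 2: Z rot1 at col 0 lands with bottom-row=1; cleared 0 line(s) (total 0); column heights now [3 4 3 0 0 0], max=4
Drop 3: J rot2 at col 3 lands with bottom-row=0; cleared 1 line(s) (total 1); column heights now [2 3 2 0 0 1], max=3
Drop 4: S rot3 at col 0 lands with bottom-row=3; cleared 0 line(s) (total 1); column heights now [6 5 2 0 0 1], max=6

Answer: ......
......
......
......
#.....
##....
.#....
.#....
###...
.#...#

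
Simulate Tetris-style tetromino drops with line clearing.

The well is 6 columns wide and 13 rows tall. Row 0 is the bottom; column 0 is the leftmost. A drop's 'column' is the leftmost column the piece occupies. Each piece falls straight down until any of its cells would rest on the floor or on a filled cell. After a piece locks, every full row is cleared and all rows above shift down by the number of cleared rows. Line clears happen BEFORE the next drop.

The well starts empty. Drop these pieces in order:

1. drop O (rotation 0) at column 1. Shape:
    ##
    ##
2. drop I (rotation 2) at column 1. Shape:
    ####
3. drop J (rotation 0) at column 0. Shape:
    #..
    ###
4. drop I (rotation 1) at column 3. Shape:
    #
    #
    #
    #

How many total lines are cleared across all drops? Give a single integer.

Drop 1: O rot0 at col 1 lands with bottom-row=0; cleared 0 line(s) (total 0); column heights now [0 2 2 0 0 0], max=2
Drop 2: I rot2 at col 1 lands with bottom-row=2; cleared 0 line(s) (total 0); column heights now [0 3 3 3 3 0], max=3
Drop 3: J rot0 at col 0 lands with bottom-row=3; cleared 0 line(s) (total 0); column heights now [5 4 4 3 3 0], max=5
Drop 4: I rot1 at col 3 lands with bottom-row=3; cleared 0 line(s) (total 0); column heights now [5 4 4 7 3 0], max=7

Answer: 0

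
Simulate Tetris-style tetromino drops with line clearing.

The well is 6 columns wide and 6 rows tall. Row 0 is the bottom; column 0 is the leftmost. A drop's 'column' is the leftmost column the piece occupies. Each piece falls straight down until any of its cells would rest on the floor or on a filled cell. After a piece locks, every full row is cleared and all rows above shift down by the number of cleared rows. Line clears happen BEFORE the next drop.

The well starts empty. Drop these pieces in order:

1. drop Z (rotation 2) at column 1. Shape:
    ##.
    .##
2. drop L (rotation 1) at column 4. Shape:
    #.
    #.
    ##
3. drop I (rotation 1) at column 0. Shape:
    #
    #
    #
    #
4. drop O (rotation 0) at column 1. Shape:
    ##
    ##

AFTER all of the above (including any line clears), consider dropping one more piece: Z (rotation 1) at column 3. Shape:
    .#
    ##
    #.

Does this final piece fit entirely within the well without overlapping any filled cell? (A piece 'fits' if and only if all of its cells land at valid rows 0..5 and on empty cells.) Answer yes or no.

Answer: yes

Derivation:
Drop 1: Z rot2 at col 1 lands with bottom-row=0; cleared 0 line(s) (total 0); column heights now [0 2 2 1 0 0], max=2
Drop 2: L rot1 at col 4 lands with bottom-row=0; cleared 0 line(s) (total 0); column heights now [0 2 2 1 3 1], max=3
Drop 3: I rot1 at col 0 lands with bottom-row=0; cleared 0 line(s) (total 0); column heights now [4 2 2 1 3 1], max=4
Drop 4: O rot0 at col 1 lands with bottom-row=2; cleared 0 line(s) (total 0); column heights now [4 4 4 1 3 1], max=4
Test piece Z rot1 at col 3 (width 2): heights before test = [4 4 4 1 3 1]; fits = True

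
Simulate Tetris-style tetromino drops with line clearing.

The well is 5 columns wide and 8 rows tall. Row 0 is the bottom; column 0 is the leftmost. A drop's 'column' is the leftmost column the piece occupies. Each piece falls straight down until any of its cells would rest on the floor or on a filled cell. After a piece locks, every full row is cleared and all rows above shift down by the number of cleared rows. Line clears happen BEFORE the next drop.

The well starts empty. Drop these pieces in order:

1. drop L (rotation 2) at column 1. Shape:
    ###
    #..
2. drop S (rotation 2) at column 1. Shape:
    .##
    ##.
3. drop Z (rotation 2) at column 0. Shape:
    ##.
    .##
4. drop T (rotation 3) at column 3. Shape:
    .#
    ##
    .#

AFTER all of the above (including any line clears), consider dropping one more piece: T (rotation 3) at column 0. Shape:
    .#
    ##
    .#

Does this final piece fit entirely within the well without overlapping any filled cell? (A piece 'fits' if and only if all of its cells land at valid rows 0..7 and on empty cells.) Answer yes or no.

Drop 1: L rot2 at col 1 lands with bottom-row=0; cleared 0 line(s) (total 0); column heights now [0 2 2 2 0], max=2
Drop 2: S rot2 at col 1 lands with bottom-row=2; cleared 0 line(s) (total 0); column heights now [0 3 4 4 0], max=4
Drop 3: Z rot2 at col 0 lands with bottom-row=4; cleared 0 line(s) (total 0); column heights now [6 6 5 4 0], max=6
Drop 4: T rot3 at col 3 lands with bottom-row=3; cleared 0 line(s) (total 0); column heights now [6 6 5 5 6], max=6
Test piece T rot3 at col 0 (width 2): heights before test = [6 6 5 5 6]; fits = False

Answer: no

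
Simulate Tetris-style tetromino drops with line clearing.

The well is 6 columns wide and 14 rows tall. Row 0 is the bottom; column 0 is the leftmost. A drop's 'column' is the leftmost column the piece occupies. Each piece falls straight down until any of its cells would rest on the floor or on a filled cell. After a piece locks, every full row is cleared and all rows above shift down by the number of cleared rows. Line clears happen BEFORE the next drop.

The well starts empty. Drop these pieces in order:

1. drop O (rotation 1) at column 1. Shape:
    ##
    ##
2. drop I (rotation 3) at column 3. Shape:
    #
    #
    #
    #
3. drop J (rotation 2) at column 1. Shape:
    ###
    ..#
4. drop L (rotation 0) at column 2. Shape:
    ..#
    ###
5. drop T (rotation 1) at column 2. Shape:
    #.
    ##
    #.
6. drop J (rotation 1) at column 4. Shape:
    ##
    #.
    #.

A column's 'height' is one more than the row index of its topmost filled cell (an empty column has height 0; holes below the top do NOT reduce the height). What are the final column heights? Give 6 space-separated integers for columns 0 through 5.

Drop 1: O rot1 at col 1 lands with bottom-row=0; cleared 0 line(s) (total 0); column heights now [0 2 2 0 0 0], max=2
Drop 2: I rot3 at col 3 lands with bottom-row=0; cleared 0 line(s) (total 0); column heights now [0 2 2 4 0 0], max=4
Drop 3: J rot2 at col 1 lands with bottom-row=4; cleared 0 line(s) (total 0); column heights now [0 6 6 6 0 0], max=6
Drop 4: L rot0 at col 2 lands with bottom-row=6; cleared 0 line(s) (total 0); column heights now [0 6 7 7 8 0], max=8
Drop 5: T rot1 at col 2 lands with bottom-row=7; cleared 0 line(s) (total 0); column heights now [0 6 10 9 8 0], max=10
Drop 6: J rot1 at col 4 lands with bottom-row=8; cleared 0 line(s) (total 0); column heights now [0 6 10 9 11 11], max=11

Answer: 0 6 10 9 11 11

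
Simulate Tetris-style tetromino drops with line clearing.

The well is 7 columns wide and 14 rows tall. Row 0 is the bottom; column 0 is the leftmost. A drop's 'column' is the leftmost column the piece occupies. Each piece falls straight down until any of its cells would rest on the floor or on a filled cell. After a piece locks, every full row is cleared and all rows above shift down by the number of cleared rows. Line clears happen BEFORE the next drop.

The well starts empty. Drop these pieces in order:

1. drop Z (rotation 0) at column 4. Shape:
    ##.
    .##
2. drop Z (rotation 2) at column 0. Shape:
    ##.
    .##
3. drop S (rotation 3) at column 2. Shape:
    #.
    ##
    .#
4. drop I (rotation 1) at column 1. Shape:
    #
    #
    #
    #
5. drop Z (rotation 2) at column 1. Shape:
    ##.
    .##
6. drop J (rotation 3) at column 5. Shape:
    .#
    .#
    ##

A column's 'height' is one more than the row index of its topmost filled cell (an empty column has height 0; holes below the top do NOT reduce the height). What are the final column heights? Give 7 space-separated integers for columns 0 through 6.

Drop 1: Z rot0 at col 4 lands with bottom-row=0; cleared 0 line(s) (total 0); column heights now [0 0 0 0 2 2 1], max=2
Drop 2: Z rot2 at col 0 lands with bottom-row=0; cleared 0 line(s) (total 0); column heights now [2 2 1 0 2 2 1], max=2
Drop 3: S rot3 at col 2 lands with bottom-row=0; cleared 0 line(s) (total 0); column heights now [2 2 3 2 2 2 1], max=3
Drop 4: I rot1 at col 1 lands with bottom-row=2; cleared 0 line(s) (total 0); column heights now [2 6 3 2 2 2 1], max=6
Drop 5: Z rot2 at col 1 lands with bottom-row=5; cleared 0 line(s) (total 0); column heights now [2 7 7 6 2 2 1], max=7
Drop 6: J rot3 at col 5 lands with bottom-row=2; cleared 0 line(s) (total 0); column heights now [2 7 7 6 2 3 5], max=7

Answer: 2 7 7 6 2 3 5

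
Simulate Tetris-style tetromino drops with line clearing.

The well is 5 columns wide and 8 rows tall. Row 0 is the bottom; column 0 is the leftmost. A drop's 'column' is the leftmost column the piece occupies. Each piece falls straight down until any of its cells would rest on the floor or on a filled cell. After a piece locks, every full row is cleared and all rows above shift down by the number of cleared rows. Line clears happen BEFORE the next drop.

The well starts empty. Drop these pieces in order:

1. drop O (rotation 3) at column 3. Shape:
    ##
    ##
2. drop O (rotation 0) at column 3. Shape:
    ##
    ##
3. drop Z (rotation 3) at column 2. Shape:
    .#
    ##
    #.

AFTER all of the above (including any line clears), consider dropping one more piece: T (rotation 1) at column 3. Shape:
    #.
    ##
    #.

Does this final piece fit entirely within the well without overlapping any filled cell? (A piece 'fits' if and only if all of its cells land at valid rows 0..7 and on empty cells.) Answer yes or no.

Answer: no

Derivation:
Drop 1: O rot3 at col 3 lands with bottom-row=0; cleared 0 line(s) (total 0); column heights now [0 0 0 2 2], max=2
Drop 2: O rot0 at col 3 lands with bottom-row=2; cleared 0 line(s) (total 0); column heights now [0 0 0 4 4], max=4
Drop 3: Z rot3 at col 2 lands with bottom-row=3; cleared 0 line(s) (total 0); column heights now [0 0 5 6 4], max=6
Test piece T rot1 at col 3 (width 2): heights before test = [0 0 5 6 4]; fits = False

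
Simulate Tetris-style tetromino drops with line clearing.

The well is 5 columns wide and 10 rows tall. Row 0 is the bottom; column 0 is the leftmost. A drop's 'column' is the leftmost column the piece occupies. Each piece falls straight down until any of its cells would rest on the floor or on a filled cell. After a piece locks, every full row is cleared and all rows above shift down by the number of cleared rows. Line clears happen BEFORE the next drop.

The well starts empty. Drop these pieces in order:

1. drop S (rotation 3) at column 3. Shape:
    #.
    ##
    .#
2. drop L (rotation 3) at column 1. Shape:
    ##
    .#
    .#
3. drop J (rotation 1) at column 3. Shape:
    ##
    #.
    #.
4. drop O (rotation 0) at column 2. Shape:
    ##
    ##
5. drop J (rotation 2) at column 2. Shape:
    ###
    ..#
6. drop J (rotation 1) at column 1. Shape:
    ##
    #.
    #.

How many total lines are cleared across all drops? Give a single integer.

Answer: 0

Derivation:
Drop 1: S rot3 at col 3 lands with bottom-row=0; cleared 0 line(s) (total 0); column heights now [0 0 0 3 2], max=3
Drop 2: L rot3 at col 1 lands with bottom-row=0; cleared 0 line(s) (total 0); column heights now [0 3 3 3 2], max=3
Drop 3: J rot1 at col 3 lands with bottom-row=3; cleared 0 line(s) (total 0); column heights now [0 3 3 6 6], max=6
Drop 4: O rot0 at col 2 lands with bottom-row=6; cleared 0 line(s) (total 0); column heights now [0 3 8 8 6], max=8
Drop 5: J rot2 at col 2 lands with bottom-row=7; cleared 0 line(s) (total 0); column heights now [0 3 9 9 9], max=9
Drop 6: J rot1 at col 1 lands with bottom-row=7; cleared 0 line(s) (total 0); column heights now [0 10 10 9 9], max=10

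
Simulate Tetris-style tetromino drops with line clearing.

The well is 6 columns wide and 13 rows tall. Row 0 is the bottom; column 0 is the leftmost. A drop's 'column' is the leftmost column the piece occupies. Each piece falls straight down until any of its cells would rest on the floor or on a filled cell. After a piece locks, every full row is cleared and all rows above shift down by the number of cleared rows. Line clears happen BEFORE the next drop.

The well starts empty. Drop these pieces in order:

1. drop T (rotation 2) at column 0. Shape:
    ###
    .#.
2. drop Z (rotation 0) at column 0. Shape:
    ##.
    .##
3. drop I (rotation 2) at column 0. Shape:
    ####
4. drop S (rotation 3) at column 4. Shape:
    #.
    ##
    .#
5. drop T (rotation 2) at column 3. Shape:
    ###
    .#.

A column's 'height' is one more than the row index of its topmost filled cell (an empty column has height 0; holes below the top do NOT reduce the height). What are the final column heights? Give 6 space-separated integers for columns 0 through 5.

Drop 1: T rot2 at col 0 lands with bottom-row=0; cleared 0 line(s) (total 0); column heights now [2 2 2 0 0 0], max=2
Drop 2: Z rot0 at col 0 lands with bottom-row=2; cleared 0 line(s) (total 0); column heights now [4 4 3 0 0 0], max=4
Drop 3: I rot2 at col 0 lands with bottom-row=4; cleared 0 line(s) (total 0); column heights now [5 5 5 5 0 0], max=5
Drop 4: S rot3 at col 4 lands with bottom-row=0; cleared 0 line(s) (total 0); column heights now [5 5 5 5 3 2], max=5
Drop 5: T rot2 at col 3 lands with bottom-row=4; cleared 0 line(s) (total 0); column heights now [5 5 5 6 6 6], max=6

Answer: 5 5 5 6 6 6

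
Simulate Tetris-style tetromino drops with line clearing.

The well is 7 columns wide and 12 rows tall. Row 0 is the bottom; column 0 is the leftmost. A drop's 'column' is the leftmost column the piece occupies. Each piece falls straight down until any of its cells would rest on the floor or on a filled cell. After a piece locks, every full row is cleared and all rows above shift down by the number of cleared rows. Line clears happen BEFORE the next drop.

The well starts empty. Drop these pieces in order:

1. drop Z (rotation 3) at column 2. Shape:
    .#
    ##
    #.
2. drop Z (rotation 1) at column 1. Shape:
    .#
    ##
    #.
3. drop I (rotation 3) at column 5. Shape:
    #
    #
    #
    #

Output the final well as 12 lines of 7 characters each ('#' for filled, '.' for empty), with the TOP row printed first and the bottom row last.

Answer: .......
.......
.......
.......
.......
.......
.......
.......
..#..#.
.###.#.
.###.#.
..#..#.

Derivation:
Drop 1: Z rot3 at col 2 lands with bottom-row=0; cleared 0 line(s) (total 0); column heights now [0 0 2 3 0 0 0], max=3
Drop 2: Z rot1 at col 1 lands with bottom-row=1; cleared 0 line(s) (total 0); column heights now [0 3 4 3 0 0 0], max=4
Drop 3: I rot3 at col 5 lands with bottom-row=0; cleared 0 line(s) (total 0); column heights now [0 3 4 3 0 4 0], max=4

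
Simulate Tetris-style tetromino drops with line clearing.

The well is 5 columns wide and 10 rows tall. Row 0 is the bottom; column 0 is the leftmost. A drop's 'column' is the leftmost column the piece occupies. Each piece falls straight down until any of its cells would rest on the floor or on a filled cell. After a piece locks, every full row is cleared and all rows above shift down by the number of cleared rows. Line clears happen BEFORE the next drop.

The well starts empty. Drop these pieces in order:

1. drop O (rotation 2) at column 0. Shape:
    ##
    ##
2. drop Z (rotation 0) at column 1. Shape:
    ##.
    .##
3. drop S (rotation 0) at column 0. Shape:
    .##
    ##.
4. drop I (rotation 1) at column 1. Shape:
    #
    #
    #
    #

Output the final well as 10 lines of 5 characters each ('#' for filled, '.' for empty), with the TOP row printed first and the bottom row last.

Answer: .....
.#...
.#...
.#...
.#...
.##..
##...
.##..
####.
##...

Derivation:
Drop 1: O rot2 at col 0 lands with bottom-row=0; cleared 0 line(s) (total 0); column heights now [2 2 0 0 0], max=2
Drop 2: Z rot0 at col 1 lands with bottom-row=1; cleared 0 line(s) (total 0); column heights now [2 3 3 2 0], max=3
Drop 3: S rot0 at col 0 lands with bottom-row=3; cleared 0 line(s) (total 0); column heights now [4 5 5 2 0], max=5
Drop 4: I rot1 at col 1 lands with bottom-row=5; cleared 0 line(s) (total 0); column heights now [4 9 5 2 0], max=9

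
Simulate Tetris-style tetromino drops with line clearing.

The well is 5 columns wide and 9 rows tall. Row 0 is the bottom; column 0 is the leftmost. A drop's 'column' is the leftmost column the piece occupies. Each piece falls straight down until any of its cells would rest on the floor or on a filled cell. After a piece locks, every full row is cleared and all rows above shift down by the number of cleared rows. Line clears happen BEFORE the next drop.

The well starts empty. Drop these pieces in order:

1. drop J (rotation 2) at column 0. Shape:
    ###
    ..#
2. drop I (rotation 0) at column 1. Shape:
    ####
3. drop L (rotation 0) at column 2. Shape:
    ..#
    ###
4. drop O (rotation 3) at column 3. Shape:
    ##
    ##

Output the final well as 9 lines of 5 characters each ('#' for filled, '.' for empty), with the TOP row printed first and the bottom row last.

Answer: .....
.....
...##
...##
....#
..###
.####
###..
..#..

Derivation:
Drop 1: J rot2 at col 0 lands with bottom-row=0; cleared 0 line(s) (total 0); column heights now [2 2 2 0 0], max=2
Drop 2: I rot0 at col 1 lands with bottom-row=2; cleared 0 line(s) (total 0); column heights now [2 3 3 3 3], max=3
Drop 3: L rot0 at col 2 lands with bottom-row=3; cleared 0 line(s) (total 0); column heights now [2 3 4 4 5], max=5
Drop 4: O rot3 at col 3 lands with bottom-row=5; cleared 0 line(s) (total 0); column heights now [2 3 4 7 7], max=7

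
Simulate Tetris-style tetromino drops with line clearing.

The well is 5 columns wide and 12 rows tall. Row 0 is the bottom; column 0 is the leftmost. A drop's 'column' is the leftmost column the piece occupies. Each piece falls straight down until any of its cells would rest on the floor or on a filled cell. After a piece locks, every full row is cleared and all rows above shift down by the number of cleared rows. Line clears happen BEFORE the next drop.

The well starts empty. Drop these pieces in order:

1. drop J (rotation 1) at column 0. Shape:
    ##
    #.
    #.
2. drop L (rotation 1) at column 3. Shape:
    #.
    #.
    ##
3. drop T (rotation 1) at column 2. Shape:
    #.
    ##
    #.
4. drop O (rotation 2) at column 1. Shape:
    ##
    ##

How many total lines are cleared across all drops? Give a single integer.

Answer: 0

Derivation:
Drop 1: J rot1 at col 0 lands with bottom-row=0; cleared 0 line(s) (total 0); column heights now [3 3 0 0 0], max=3
Drop 2: L rot1 at col 3 lands with bottom-row=0; cleared 0 line(s) (total 0); column heights now [3 3 0 3 1], max=3
Drop 3: T rot1 at col 2 lands with bottom-row=2; cleared 0 line(s) (total 0); column heights now [3 3 5 4 1], max=5
Drop 4: O rot2 at col 1 lands with bottom-row=5; cleared 0 line(s) (total 0); column heights now [3 7 7 4 1], max=7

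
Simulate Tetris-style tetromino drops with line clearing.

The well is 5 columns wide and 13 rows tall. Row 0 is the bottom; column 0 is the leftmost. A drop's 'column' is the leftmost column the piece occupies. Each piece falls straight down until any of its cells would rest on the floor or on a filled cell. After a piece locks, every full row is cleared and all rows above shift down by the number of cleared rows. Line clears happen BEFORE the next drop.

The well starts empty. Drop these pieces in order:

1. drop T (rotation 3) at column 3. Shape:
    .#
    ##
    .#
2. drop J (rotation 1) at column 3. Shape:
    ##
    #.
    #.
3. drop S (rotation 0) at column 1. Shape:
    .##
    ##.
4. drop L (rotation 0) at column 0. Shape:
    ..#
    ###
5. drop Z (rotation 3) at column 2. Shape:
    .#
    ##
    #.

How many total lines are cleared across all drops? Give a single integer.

Answer: 0

Derivation:
Drop 1: T rot3 at col 3 lands with bottom-row=0; cleared 0 line(s) (total 0); column heights now [0 0 0 2 3], max=3
Drop 2: J rot1 at col 3 lands with bottom-row=2; cleared 0 line(s) (total 0); column heights now [0 0 0 5 5], max=5
Drop 3: S rot0 at col 1 lands with bottom-row=4; cleared 0 line(s) (total 0); column heights now [0 5 6 6 5], max=6
Drop 4: L rot0 at col 0 lands with bottom-row=6; cleared 0 line(s) (total 0); column heights now [7 7 8 6 5], max=8
Drop 5: Z rot3 at col 2 lands with bottom-row=8; cleared 0 line(s) (total 0); column heights now [7 7 10 11 5], max=11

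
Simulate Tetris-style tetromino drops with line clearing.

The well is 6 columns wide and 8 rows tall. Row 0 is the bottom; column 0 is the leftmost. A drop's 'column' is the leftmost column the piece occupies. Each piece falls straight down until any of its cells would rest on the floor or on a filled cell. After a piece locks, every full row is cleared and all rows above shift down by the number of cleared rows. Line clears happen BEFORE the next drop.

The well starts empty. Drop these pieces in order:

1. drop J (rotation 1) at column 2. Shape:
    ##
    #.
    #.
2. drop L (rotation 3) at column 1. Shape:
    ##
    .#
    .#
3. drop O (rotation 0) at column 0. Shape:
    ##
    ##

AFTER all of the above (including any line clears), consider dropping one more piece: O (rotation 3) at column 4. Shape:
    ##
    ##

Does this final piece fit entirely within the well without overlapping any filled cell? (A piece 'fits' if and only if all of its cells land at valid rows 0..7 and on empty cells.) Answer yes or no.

Answer: yes

Derivation:
Drop 1: J rot1 at col 2 lands with bottom-row=0; cleared 0 line(s) (total 0); column heights now [0 0 3 3 0 0], max=3
Drop 2: L rot3 at col 1 lands with bottom-row=3; cleared 0 line(s) (total 0); column heights now [0 6 6 3 0 0], max=6
Drop 3: O rot0 at col 0 lands with bottom-row=6; cleared 0 line(s) (total 0); column heights now [8 8 6 3 0 0], max=8
Test piece O rot3 at col 4 (width 2): heights before test = [8 8 6 3 0 0]; fits = True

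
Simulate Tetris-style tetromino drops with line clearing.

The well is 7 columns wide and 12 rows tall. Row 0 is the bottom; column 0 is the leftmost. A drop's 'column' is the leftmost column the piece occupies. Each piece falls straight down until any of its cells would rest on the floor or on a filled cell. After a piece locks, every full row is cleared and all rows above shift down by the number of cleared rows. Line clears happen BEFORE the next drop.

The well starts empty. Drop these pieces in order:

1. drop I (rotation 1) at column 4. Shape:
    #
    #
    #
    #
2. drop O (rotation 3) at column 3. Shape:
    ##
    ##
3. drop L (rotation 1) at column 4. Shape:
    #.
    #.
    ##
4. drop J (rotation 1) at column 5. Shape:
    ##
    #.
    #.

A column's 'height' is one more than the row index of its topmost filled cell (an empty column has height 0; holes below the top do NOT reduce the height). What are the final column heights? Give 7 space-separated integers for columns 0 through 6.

Drop 1: I rot1 at col 4 lands with bottom-row=0; cleared 0 line(s) (total 0); column heights now [0 0 0 0 4 0 0], max=4
Drop 2: O rot3 at col 3 lands with bottom-row=4; cleared 0 line(s) (total 0); column heights now [0 0 0 6 6 0 0], max=6
Drop 3: L rot1 at col 4 lands with bottom-row=6; cleared 0 line(s) (total 0); column heights now [0 0 0 6 9 7 0], max=9
Drop 4: J rot1 at col 5 lands with bottom-row=7; cleared 0 line(s) (total 0); column heights now [0 0 0 6 9 10 10], max=10

Answer: 0 0 0 6 9 10 10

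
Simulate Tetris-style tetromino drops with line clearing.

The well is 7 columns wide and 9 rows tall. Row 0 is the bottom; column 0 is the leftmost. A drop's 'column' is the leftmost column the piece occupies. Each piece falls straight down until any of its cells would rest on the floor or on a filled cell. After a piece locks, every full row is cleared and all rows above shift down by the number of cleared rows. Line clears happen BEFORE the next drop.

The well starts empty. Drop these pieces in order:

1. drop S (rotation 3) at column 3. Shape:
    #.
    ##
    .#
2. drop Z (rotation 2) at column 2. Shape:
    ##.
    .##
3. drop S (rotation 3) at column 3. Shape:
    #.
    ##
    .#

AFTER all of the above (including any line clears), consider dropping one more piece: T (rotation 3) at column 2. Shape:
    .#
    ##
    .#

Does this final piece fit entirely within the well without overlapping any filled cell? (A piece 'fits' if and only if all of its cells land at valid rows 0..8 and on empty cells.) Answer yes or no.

Answer: no

Derivation:
Drop 1: S rot3 at col 3 lands with bottom-row=0; cleared 0 line(s) (total 0); column heights now [0 0 0 3 2 0 0], max=3
Drop 2: Z rot2 at col 2 lands with bottom-row=3; cleared 0 line(s) (total 0); column heights now [0 0 5 5 4 0 0], max=5
Drop 3: S rot3 at col 3 lands with bottom-row=4; cleared 0 line(s) (total 0); column heights now [0 0 5 7 6 0 0], max=7
Test piece T rot3 at col 2 (width 2): heights before test = [0 0 5 7 6 0 0]; fits = False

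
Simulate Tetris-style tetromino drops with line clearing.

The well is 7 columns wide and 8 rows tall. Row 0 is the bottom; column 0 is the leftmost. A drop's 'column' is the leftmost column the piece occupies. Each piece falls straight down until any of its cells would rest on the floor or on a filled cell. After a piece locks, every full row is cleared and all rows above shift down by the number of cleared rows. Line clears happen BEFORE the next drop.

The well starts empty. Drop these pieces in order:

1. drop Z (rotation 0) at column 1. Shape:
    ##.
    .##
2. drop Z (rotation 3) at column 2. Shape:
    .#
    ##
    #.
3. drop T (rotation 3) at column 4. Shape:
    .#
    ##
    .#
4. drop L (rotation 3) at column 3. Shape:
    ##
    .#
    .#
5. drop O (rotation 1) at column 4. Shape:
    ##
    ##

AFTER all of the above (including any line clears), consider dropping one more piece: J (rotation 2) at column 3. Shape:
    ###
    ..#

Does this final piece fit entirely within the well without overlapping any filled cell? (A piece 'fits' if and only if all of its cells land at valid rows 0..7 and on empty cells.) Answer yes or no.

Answer: no

Derivation:
Drop 1: Z rot0 at col 1 lands with bottom-row=0; cleared 0 line(s) (total 0); column heights now [0 2 2 1 0 0 0], max=2
Drop 2: Z rot3 at col 2 lands with bottom-row=2; cleared 0 line(s) (total 0); column heights now [0 2 4 5 0 0 0], max=5
Drop 3: T rot3 at col 4 lands with bottom-row=0; cleared 0 line(s) (total 0); column heights now [0 2 4 5 2 3 0], max=5
Drop 4: L rot3 at col 3 lands with bottom-row=3; cleared 0 line(s) (total 0); column heights now [0 2 4 6 6 3 0], max=6
Drop 5: O rot1 at col 4 lands with bottom-row=6; cleared 0 line(s) (total 0); column heights now [0 2 4 6 8 8 0], max=8
Test piece J rot2 at col 3 (width 3): heights before test = [0 2 4 6 8 8 0]; fits = False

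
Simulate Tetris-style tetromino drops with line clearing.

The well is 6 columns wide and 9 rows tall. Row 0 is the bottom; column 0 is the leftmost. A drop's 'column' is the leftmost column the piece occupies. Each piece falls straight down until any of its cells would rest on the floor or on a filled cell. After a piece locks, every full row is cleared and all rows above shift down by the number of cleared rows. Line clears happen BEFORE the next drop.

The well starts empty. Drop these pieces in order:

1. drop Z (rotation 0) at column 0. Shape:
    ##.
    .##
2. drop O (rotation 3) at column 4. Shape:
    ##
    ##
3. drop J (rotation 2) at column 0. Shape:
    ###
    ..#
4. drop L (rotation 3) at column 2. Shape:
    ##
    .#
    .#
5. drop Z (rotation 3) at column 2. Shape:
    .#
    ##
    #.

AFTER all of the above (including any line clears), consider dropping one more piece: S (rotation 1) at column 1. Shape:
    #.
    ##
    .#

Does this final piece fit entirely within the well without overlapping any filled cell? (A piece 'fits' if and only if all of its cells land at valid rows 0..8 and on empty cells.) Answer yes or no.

Answer: yes

Derivation:
Drop 1: Z rot0 at col 0 lands with bottom-row=0; cleared 0 line(s) (total 0); column heights now [2 2 1 0 0 0], max=2
Drop 2: O rot3 at col 4 lands with bottom-row=0; cleared 0 line(s) (total 0); column heights now [2 2 1 0 2 2], max=2
Drop 3: J rot2 at col 0 lands with bottom-row=1; cleared 0 line(s) (total 0); column heights now [3 3 3 0 2 2], max=3
Drop 4: L rot3 at col 2 lands with bottom-row=1; cleared 1 line(s) (total 1); column heights now [2 2 3 3 1 1], max=3
Drop 5: Z rot3 at col 2 lands with bottom-row=3; cleared 0 line(s) (total 1); column heights now [2 2 5 6 1 1], max=6
Test piece S rot1 at col 1 (width 2): heights before test = [2 2 5 6 1 1]; fits = True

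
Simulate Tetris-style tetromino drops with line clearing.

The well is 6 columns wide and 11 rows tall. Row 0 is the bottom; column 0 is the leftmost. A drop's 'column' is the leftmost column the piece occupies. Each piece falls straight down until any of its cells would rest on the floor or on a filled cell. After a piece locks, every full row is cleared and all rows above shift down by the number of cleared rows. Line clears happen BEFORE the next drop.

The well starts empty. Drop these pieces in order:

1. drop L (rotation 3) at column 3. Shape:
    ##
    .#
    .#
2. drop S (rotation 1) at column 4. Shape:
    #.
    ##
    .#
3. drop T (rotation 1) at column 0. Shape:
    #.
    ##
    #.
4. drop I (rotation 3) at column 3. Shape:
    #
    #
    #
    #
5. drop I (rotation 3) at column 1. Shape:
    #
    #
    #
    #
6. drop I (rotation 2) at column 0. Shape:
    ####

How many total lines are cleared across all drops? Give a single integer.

Drop 1: L rot3 at col 3 lands with bottom-row=0; cleared 0 line(s) (total 0); column heights now [0 0 0 3 3 0], max=3
Drop 2: S rot1 at col 4 lands with bottom-row=2; cleared 0 line(s) (total 0); column heights now [0 0 0 3 5 4], max=5
Drop 3: T rot1 at col 0 lands with bottom-row=0; cleared 0 line(s) (total 0); column heights now [3 2 0 3 5 4], max=5
Drop 4: I rot3 at col 3 lands with bottom-row=3; cleared 0 line(s) (total 0); column heights now [3 2 0 7 5 4], max=7
Drop 5: I rot3 at col 1 lands with bottom-row=2; cleared 0 line(s) (total 0); column heights now [3 6 0 7 5 4], max=7
Drop 6: I rot2 at col 0 lands with bottom-row=7; cleared 0 line(s) (total 0); column heights now [8 8 8 8 5 4], max=8

Answer: 0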